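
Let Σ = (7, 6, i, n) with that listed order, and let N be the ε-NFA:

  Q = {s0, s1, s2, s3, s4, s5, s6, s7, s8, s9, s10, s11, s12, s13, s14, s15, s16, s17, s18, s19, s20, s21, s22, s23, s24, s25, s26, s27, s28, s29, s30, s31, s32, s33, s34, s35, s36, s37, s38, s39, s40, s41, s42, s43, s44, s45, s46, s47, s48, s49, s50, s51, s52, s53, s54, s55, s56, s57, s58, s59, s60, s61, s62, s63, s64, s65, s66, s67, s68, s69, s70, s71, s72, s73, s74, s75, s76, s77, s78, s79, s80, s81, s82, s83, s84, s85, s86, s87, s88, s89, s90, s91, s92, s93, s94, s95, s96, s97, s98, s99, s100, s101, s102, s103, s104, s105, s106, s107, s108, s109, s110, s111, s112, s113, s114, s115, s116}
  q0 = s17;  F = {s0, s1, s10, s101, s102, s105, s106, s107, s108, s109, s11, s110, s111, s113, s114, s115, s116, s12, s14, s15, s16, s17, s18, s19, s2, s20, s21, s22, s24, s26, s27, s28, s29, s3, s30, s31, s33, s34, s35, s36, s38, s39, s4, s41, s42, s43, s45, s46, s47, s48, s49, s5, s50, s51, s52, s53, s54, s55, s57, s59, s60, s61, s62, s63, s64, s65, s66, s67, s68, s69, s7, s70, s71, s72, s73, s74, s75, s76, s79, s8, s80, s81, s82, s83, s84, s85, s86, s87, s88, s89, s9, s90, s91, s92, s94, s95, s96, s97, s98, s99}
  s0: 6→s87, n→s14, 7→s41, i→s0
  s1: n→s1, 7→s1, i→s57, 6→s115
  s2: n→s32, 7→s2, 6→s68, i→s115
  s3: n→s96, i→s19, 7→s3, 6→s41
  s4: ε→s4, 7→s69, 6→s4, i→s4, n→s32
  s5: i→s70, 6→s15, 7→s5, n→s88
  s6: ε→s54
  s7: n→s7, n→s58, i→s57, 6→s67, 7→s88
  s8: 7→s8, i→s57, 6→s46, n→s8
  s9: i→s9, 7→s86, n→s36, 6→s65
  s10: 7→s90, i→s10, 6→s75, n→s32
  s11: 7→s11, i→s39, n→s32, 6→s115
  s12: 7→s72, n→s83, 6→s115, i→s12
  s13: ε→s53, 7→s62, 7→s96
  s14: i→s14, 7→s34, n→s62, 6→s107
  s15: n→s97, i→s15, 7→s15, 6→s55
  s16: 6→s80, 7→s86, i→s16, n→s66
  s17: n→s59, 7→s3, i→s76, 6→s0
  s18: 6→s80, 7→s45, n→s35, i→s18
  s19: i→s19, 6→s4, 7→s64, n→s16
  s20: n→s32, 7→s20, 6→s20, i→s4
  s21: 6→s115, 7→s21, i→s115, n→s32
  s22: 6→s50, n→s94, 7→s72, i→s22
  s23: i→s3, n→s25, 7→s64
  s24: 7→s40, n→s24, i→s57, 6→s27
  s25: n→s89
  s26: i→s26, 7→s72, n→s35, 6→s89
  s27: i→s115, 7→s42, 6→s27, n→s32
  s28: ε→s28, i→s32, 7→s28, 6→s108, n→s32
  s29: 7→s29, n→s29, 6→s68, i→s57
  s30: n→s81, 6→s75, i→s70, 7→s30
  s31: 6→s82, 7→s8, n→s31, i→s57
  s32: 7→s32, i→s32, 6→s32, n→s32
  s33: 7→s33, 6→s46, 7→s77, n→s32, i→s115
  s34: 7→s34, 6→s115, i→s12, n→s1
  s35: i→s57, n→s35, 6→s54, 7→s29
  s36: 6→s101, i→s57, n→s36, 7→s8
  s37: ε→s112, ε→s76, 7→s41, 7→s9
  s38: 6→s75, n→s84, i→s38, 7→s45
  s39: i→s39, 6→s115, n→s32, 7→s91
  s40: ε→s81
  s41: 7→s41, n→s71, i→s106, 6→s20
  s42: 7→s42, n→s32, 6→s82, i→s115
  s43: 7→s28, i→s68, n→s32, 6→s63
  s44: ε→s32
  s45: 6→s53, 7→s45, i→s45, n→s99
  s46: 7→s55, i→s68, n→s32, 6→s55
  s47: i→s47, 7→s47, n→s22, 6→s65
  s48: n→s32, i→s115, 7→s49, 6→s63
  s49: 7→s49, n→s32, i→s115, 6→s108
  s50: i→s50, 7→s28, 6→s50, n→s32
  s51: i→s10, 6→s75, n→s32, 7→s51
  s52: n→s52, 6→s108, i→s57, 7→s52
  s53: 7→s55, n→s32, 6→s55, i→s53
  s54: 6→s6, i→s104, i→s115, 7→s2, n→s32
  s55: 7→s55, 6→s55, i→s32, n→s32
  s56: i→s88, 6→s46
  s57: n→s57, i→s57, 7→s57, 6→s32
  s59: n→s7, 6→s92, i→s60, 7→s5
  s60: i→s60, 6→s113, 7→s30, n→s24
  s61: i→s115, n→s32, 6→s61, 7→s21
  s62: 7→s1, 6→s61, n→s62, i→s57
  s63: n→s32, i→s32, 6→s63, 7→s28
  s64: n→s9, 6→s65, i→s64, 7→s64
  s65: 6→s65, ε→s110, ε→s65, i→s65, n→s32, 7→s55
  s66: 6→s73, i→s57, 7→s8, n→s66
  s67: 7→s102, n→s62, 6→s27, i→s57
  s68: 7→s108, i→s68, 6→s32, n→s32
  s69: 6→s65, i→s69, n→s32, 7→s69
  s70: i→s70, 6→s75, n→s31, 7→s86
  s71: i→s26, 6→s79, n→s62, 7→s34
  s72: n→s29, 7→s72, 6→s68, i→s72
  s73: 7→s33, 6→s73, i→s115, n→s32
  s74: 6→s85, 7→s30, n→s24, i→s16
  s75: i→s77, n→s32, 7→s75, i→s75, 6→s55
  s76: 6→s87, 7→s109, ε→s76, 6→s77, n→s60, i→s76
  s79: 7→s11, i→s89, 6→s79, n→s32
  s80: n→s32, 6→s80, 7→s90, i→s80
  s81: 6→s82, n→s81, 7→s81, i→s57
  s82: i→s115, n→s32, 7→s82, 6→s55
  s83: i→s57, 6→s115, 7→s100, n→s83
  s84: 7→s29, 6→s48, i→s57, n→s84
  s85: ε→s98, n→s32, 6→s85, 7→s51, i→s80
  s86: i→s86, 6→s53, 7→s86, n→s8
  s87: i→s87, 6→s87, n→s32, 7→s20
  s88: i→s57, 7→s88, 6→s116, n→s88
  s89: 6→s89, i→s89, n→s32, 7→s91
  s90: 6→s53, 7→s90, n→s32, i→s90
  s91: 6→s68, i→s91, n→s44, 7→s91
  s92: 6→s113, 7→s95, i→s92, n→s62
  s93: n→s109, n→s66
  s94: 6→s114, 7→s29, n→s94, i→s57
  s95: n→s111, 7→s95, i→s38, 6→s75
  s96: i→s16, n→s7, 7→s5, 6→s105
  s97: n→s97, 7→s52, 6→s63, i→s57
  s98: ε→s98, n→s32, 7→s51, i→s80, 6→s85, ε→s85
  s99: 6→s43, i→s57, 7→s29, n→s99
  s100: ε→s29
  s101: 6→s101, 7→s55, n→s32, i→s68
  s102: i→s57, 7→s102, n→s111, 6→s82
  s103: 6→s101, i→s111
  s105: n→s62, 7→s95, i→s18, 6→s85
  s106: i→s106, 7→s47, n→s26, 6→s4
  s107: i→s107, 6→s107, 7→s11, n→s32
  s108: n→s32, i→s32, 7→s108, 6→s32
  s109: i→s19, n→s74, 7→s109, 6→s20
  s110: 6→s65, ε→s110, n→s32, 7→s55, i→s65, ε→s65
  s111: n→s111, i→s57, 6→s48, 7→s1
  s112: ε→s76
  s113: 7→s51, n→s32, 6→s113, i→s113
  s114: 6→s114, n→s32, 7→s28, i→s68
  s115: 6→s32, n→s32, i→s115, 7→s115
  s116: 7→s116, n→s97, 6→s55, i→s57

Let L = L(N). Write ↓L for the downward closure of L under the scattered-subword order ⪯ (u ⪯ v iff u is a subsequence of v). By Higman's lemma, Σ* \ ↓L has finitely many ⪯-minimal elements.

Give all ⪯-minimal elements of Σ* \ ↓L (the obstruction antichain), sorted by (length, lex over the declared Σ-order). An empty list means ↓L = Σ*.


|Q|=117, |F|=100, |δ|=441 (18 ε).
min D↑ (99 st, q0=0, F={22}): 0:7→1,6→2,i→3,n→4 1:7→1,6→5,i→6,n→7 2:7→5,6→8,i→2,n→9 3:7→10,6→8,i→3,n→11 4:7→12,6→13,i→11,n→14 5:7→5,6→15,i→16,n→17 6:7→18,6→19,i→6,n→20 7:7→12,6→21,i→20,n→14 8:7→15,6→8,i→8,n→22 9:7→23,6→24,i→9,n→25 10:7→10,6→15,i→6,n→26 11:7→27,6→28,i→11,n→29 12:7→12,6→30,i→31,n→32 13:7→33,6→28,i→13,n→25 14:7→32,6→34,i→35,n→14 15:7→15,6→15,i→19,n→22 16:7→36,6→19,i→16,n→37 17:7→23,6→38,i→37,n→25 18:7→18,6→39,i→18,n→40 19:7→41,6→19,i→19,n→22 20:7→42,6→43,i→20,n→44 21:7→33,6→45,i→46,n→25 22:7→22,6→22,i→22,n→22 23:7→23,6→47,i→48,n→49 24:7→50,6→24,i→24,n→22 25:7→49,6→51,i→35,n→25 26:7→27,6→45,i→20,n→29 27:7→27,6→52,i→31,n→53 28:7→54,6→28,i→28,n→22 29:7→53,6→55,i→35,n→29 30:7→30,6→56,i→30,n→57 31:7→42,6→52,i→31,n→58 32:7→32,6→59,i→35,n→32 33:7→33,6→52,i→60,n→61 34:7→62,6→55,i→35,n→25 35:7→35,6→22,i→35,n→35 36:7→36,6→39,i→36,n→63 37:7→64,6→65,i→37,n→66 38:7→50,6→38,i→65,n→22 39:7→56,6→39,i→39,n→22 40:7→42,6→39,i→40,n→67 41:7→41,6→39,i→41,n→22 42:7→42,6→68,i→42,n→69 43:7→70,6→43,i→43,n→22 44:7→69,6→71,i→35,n→44 45:7→54,6→45,i→43,n→22 46:7→72,6→43,i→46,n→66 47:7→47,6→22,i→47,n→22 48:7→64,6→47,i→48,n→73 49:7→49,6→47,i→35,n→49 50:7→50,6→47,i→74,n→22 51:7→75,6→51,i→47,n→22 52:7→52,6→56,i→52,n→22 53:7→53,6→76,i→35,n→53 54:7→54,6→52,i→77,n→22 55:7→78,6→55,i→47,n→22 56:7→56,6→56,i→22,n→22 57:7→79,6→80,i→35,n→57 58:7→69,6→76,i→35,n→58 59:7→59,6→56,i→35,n→57 60:7→72,6→52,i→60,n→81 61:7→49,6→82,i→35,n→61 62:7→62,6→76,i→35,n→61 63:7→64,6→83,i→63,n→84 64:7→64,6→85,i→64,n→86 65:7→87,6→65,i→65,n→22 66:7→86,6→88,i→35,n→66 67:7→69,6→89,i→35,n→67 68:7→56,6→56,i→68,n→22 69:7→69,6→90,i→35,n→69 70:7→70,6→68,i→70,n→22 71:7→91,6→71,i→47,n→22 72:7→72,6→68,i→72,n→92 73:7→86,6→47,i→35,n→73 74:7→87,6→47,i→74,n→22 75:7→75,6→47,i→47,n→22 76:7→76,6→56,i→47,n→22 77:7→70,6→52,i→77,n→22 78:7→78,6→76,i→47,n→22 79:7→79,6→93,i→35,n→79 80:7→94,6→80,i→22,n→22 81:7→86,6→82,i→35,n→81 82:7→95,6→80,i→47,n→22 83:7→94,6→83,i→83,n→22 84:7→86,6→96,i→35,n→84 85:7→93,6→22,i→85,n→22 86:7→86,6→85,i→35,n→86 87:7→87,6→85,i→87,n→22 88:7→97,6→88,i→47,n→22 89:7→56,6→89,i→85,n→22 90:7→56,6→56,i→85,n→22 91:7→91,6→90,i→47,n→22 92:7→86,6→98,i→35,n→92 93:7→93,6→22,i→22,n→22 94:7→94,6→93,i→22,n→22 95:7→95,6→93,i→47,n→22 96:7→94,6→96,i→85,n→22 97:7→97,6→85,i→47,n→22 98:7→94,6→80,i→85,n→22 [Hopcroft].
'66n': run [108, 82, 48, 2] end={s32,s44} ∉↓L; 3/3 single-dels accept.
'i6n': run [108, 96, 48, 2] end={s32,s44} ∉↓L; 3/3 single-dels accept.
'nni6': run [108, 94, 52, 6, 1] end={s32} rej; 4/4 deletions ∈↓L.
'6n766': run [108, 82, 44, 21, 4, 1] end={s32} — reject; 5/5 deletions ∈↓L.
'n766i': |S_i|=[108, 94, 54, 20, 5, 1] end={s32} — reject; 5/5 single-dels accept.
'7i767i': |S_i|=[108, 98, 65, 42, 14, 4, 1] end={s32} — reject; 6/6 deletions ∈↓L.
6 minimals (antichain).

Antichain: [66n, i6n, nni6, 6n766, n766i, 7i767i].


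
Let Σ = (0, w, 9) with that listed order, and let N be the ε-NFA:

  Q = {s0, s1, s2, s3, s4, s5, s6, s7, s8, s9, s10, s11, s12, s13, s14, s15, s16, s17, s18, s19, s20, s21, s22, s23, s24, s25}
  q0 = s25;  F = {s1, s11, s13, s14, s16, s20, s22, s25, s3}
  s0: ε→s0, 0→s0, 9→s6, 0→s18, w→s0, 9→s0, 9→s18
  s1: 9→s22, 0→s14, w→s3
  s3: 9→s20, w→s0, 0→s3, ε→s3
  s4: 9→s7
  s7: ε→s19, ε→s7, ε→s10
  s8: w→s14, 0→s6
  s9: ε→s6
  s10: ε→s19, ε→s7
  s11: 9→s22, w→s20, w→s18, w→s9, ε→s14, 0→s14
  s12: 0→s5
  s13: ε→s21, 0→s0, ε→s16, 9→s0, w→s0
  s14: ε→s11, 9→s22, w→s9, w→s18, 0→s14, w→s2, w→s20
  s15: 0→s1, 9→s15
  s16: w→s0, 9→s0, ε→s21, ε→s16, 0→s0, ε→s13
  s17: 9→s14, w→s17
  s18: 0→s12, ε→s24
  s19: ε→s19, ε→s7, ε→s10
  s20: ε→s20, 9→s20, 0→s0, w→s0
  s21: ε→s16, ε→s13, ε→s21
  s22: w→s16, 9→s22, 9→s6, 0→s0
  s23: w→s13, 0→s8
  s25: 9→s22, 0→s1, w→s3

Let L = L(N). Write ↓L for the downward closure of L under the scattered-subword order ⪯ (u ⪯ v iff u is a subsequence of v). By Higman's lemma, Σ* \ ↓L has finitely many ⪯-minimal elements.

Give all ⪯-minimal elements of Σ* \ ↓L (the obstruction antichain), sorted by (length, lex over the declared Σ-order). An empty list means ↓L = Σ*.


|Q|=26, |F|=9, |δ|=73 (23 ε).
min D↑ (8 st, q0=0, F={5}): 0:0→1,w→2,9→3 1:0→4,w→2,9→3 2:0→2,w→5,9→6 3:0→5,w→7,9→3 4:0→4,w→6,9→3 5:0→5,w→5,9→5 6:0→5,w→5,9→6 7:0→5,w→5,9→5 [Hopcroft].
'ww': |S_i|=[18, 13, 6] end={s0,s12,s18,s24,s5,s6} ∉↓L; 2/2 single-dels accept.
'90': N↓-sim [18, 11, 6] end={s0,s12,s18,s24,s5,s6} rej; 2/2 deletions ∈↓L.
'9w9': run [18, 11, 9, 6] end={s0,s12,s18,s24,s5,s6} — reject; 3/3 del acc.
'00w0': run [18, 17, 16, 12, 6] end={s0,s12,s18,s24,s5,s6} rej; 4/4 single-dels accept.
4 minimals (antichain).

A = [ww, 90, 9w9, 00w0].


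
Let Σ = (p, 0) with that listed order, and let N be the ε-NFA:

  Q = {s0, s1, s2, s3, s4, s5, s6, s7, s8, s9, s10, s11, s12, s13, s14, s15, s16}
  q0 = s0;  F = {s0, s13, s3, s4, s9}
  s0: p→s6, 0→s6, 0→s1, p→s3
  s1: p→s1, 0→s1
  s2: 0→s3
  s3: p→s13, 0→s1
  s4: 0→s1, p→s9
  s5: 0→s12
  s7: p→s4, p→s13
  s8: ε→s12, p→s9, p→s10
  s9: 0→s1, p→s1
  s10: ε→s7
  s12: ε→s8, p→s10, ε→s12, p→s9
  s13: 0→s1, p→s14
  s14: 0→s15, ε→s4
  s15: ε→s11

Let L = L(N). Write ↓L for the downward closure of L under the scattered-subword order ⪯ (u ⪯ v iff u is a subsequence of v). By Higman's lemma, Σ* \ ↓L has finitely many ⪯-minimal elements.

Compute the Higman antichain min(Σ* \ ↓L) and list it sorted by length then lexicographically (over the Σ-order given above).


|Q|=17, |F|=5, |δ|=29 (6 ε).
min D↑ (6 st, q0=0, F={2}): 0:p→1,0→2 1:p→3,0→2 2:p→2,0→2 3:p→4,0→2 4:p→5,0→2 5:p→2,0→2 [Hopcroft].
'0': run [10, 4] end={s1,s11,s15,s6} — reject; 1/1 del acc.
'ppppp': N↓-sim [10, 9, 7, 6, 2, 1] end={s1} ∉↓L; 5/5 deletions ∈↓L.
2 minimals (antichain).

Antichain: [0, ppppp].


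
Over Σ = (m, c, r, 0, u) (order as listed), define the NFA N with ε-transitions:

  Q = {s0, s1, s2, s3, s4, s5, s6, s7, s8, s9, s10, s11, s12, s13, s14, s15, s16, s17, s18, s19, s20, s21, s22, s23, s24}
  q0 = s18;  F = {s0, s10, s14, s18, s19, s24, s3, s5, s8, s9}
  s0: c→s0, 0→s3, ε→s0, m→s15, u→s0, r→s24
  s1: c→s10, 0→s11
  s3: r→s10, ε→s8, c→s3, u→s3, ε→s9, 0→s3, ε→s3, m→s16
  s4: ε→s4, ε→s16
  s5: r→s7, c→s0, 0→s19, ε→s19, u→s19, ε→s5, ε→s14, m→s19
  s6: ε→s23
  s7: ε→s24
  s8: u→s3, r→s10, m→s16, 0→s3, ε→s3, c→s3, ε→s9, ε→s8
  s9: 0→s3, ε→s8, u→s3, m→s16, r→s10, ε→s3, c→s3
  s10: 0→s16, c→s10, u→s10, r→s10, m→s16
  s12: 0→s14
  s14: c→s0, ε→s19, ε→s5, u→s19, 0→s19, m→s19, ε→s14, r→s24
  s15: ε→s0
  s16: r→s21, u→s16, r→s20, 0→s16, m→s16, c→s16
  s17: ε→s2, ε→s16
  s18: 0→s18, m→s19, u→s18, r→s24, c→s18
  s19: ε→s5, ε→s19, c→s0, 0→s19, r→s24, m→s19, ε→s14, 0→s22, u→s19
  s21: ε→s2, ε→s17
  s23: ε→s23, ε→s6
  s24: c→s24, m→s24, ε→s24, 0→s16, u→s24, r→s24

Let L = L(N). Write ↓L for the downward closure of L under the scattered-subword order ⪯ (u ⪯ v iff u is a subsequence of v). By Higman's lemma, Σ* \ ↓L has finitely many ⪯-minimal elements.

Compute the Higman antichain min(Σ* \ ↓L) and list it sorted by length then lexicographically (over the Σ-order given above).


|Q|=25, |F|=10, |δ|=90 (30 ε).
min D↑ (7 st, q0=0, F={4}): 0:m→1,c→0,r→2,0→0,u→0 1:m→1,c→3,r→2,0→1,u→1 2:m→2,c→2,r→2,0→4,u→2 3:m→3,c→3,r→2,0→5,u→3 4:m→4,c→4,r→4,0→4,u→4 5:m→4,c→5,r→6,0→5,u→5 6:m→4,c→6,r→6,0→4,u→6 [Hopcroft].
'r0': |S_i|=[18, 8, 5] end={s16,s17,s2,s20,s21} ∉↓L; 2/2 deletions ∈↓L.
'mc0m': |S_i|=[18, 17, 12, 9, 5] end={s16,s17,s2,s20,s21} — reject; 4/4 deletions ∈↓L.
2 obstructions.

Antichain: [r0, mc0m].


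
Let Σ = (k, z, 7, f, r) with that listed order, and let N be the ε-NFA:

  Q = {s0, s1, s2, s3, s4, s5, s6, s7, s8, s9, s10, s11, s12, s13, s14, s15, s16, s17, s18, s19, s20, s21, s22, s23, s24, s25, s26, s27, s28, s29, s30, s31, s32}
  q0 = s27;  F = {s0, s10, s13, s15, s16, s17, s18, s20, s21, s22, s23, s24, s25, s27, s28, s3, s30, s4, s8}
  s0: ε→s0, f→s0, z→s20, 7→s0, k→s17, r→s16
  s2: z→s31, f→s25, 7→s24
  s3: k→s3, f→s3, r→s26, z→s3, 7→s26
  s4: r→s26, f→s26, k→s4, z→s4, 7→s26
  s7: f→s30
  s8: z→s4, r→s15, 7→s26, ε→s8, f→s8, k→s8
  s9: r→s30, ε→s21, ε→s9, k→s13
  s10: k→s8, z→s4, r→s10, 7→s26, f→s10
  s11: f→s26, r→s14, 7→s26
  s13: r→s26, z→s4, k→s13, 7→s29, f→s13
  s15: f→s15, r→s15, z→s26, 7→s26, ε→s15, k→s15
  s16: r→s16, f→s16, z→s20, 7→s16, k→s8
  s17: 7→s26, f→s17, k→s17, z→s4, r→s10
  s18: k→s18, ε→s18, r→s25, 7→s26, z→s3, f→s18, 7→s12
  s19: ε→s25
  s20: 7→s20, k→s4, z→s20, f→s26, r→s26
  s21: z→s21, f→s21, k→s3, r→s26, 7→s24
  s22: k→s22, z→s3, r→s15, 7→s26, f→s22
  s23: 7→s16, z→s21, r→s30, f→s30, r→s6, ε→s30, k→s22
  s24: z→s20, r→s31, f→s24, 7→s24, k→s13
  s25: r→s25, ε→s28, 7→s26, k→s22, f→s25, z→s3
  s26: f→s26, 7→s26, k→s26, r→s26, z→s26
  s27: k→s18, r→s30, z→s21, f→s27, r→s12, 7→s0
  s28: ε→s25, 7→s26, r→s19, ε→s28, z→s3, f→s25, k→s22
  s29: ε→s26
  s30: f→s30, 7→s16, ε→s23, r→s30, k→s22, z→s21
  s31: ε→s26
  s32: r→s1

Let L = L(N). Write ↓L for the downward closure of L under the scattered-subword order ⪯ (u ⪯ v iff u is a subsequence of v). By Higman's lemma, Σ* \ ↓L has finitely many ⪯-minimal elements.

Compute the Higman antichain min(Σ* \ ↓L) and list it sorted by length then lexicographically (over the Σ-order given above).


Antichain: [k7, zr, 7zf, rkrz].

|Q|=33, |F|=19, |δ|=127 (14 ε).
min D↑ (18 st, q0=0, F={6}): 0:k→1,z→2,7→3,f→0,r→4 1:k→1,z→5,7→6,f→1,r→7 2:k→5,z→2,7→8,f→2,r→6 3:k→9,z→10,7→3,f→3,r→11 4:k→12,z→2,7→11,f→4,r→4 5:k→5,z→5,7→6,f→5,r→6 6:k→6,z→6,7→6,f→6,r→6 7:k→12,z→5,7→6,f→7,r→7 8:k→13,z→10,7→8,f→8,r→6 9:k→9,z→14,7→6,f→9,r→15 10:k→14,z→10,7→10,f→6,r→6 11:k→16,z→10,7→11,f→11,r→11 12:k→12,z→5,7→6,f→12,r→17 13:k→13,z→14,7→6,f→13,r→6 14:k→14,z→14,7→6,f→6,r→6 15:k→16,z→14,7→6,f→15,r→15 16:k→16,z→14,7→6,f→16,r→17 17:k→17,z→6,7→6,f→17,r→17 (ε-aug+det+¬).
'k7': run [25, 15, 3] end={s12,s26,s29} rej; 2/2 deletions ∈↓L.
'zr': |S_i|=[25, 9, 2] end={s26,s31} — reject; 2/2 deletions ∈↓L.
'7zf': N↓-sim [25, 14, 3, 1] end={s26} — reject; 3/3 deletions ∈↓L.
'rkrz': run [25, 21, 8, 2, 1] end={s26} ∉↓L; 4/4 del acc.
4 obstructions.


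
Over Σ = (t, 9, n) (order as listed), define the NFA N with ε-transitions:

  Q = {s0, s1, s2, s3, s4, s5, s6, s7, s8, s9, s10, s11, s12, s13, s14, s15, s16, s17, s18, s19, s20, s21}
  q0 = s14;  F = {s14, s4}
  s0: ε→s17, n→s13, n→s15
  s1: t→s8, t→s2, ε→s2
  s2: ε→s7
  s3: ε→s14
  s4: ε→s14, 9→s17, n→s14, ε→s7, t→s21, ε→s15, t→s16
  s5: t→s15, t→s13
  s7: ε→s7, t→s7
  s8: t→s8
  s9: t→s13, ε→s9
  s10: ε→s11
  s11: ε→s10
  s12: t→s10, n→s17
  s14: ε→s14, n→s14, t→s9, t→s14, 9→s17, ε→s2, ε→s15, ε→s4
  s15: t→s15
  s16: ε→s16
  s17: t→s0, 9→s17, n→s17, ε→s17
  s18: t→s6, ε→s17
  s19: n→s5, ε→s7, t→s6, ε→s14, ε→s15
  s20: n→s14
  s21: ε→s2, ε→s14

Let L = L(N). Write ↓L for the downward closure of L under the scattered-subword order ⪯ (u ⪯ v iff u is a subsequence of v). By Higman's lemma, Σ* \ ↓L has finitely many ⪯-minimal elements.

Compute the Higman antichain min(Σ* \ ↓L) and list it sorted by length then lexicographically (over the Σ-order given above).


A = [9].

|Q|=22, |F|=2, |δ|=50 (23 ε).
min D↑ (2 st, q0=0, F={1}): 0:t→0,9→1,n→0 1:t→1,9→1,n→1.
'9': N↓-sim [11, 4] end={s0,s13,s15,s17} ∉↓L; 1/1 single-dels accept.
1 obstructions.


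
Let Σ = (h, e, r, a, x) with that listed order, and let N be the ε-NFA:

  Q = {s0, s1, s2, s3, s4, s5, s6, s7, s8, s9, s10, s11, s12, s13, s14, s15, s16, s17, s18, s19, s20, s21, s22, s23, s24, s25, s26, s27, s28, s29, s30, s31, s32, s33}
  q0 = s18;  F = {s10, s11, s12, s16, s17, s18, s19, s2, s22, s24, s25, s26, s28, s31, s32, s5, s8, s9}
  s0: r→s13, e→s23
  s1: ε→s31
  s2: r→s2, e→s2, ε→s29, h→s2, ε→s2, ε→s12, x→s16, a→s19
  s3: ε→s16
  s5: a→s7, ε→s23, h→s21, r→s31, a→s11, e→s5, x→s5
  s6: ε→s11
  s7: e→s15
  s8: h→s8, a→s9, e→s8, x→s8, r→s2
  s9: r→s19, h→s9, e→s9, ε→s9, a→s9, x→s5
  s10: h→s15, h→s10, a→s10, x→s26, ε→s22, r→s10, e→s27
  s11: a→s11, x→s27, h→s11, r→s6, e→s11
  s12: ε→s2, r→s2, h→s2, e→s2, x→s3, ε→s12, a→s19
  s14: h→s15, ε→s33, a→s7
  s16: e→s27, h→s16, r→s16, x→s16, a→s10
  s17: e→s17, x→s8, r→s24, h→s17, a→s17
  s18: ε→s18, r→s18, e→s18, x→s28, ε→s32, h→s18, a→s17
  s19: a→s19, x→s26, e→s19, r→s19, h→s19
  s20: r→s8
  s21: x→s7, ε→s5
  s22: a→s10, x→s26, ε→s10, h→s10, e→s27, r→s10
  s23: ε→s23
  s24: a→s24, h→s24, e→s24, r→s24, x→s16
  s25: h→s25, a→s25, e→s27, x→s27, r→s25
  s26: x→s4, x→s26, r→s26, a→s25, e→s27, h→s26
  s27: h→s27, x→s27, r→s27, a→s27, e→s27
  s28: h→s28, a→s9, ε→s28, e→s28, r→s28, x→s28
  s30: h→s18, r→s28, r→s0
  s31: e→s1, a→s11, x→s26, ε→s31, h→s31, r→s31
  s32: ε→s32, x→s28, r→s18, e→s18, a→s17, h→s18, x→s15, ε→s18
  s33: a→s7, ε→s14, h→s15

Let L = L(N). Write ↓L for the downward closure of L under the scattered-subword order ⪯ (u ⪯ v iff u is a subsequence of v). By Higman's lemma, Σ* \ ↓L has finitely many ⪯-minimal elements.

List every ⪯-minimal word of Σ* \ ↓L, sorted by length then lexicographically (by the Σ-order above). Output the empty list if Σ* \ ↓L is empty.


|Q|=34, |F|=18, |δ|=133 (22 ε).
min D↑ (16 st, q0=0, F={10}): 0:h→0,e→0,r→0,a→1,x→2 1:h→1,e→1,r→3,a→1,x→4 2:h→2,e→2,r→2,a→5,x→2 3:h→3,e→3,r→3,a→3,x→6 4:h→4,e→4,r→7,a→5,x→4 5:h→5,e→5,r→8,a→5,x→9 6:h→6,e→10,r→6,a→11,x→6 7:h→7,e→7,r→7,a→8,x→6 8:h→8,e→8,r→8,a→8,x→12 9:h→9,e→9,r→13,a→14,x→9 10:h→10,e→10,r→10,a→10,x→10 11:h→11,e→10,r→11,a→11,x→12 12:h→12,e→10,r→12,a→15,x→12 13:h→13,e→13,r→13,a→14,x→12 14:h→14,e→14,r→14,a→14,x→10 15:h→15,e→10,r→15,a→15,x→10.
'arxe': N↓-sim [28, 25, 18, 9, 1] end={s27} — reject; 4/4 del acc.
'xaxax': run [28, 24, 17, 13, 6, 1] end={s27} rej; 5/5 del acc.
2 obstructions.

Antichain: [arxe, xaxax].


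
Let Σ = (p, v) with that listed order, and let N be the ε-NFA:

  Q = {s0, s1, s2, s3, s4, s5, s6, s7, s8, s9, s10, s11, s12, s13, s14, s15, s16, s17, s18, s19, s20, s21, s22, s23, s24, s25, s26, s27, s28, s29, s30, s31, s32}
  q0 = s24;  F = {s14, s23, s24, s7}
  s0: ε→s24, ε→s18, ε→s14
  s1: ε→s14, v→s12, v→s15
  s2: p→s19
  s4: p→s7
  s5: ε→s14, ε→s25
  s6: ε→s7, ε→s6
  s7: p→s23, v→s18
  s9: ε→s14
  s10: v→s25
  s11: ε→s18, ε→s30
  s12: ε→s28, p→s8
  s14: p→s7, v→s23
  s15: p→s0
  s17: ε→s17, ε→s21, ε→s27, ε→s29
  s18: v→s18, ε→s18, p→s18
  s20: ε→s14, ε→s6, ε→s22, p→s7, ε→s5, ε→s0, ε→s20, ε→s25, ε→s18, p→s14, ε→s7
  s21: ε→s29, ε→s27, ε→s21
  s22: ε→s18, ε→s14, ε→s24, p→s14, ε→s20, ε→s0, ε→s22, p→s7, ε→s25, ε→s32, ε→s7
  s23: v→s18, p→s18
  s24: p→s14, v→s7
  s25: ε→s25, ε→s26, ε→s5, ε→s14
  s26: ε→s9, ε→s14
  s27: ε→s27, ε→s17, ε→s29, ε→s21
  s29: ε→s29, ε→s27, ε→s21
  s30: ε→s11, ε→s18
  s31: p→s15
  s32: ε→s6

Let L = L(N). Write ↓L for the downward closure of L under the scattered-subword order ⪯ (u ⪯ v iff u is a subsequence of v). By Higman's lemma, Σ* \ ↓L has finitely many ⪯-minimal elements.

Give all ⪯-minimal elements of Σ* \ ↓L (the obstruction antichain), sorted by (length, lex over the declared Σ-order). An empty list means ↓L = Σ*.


min(Σ*\↓L) = [vv, ppv, pvp, vpp, pppp].

|Q|=33, |F|=4, |δ|=76 (54 ε).
min D↑ (5 st, q0=0, F={4}): 0:p→1,v→2 1:p→2,v→3 2:p→3,v→4 3:p→4,v→4 4:p→4,v→4.
'vv': run [5, 3, 1] end={s18} — reject; 2/2 deletions ∈↓L.
'ppv': run [5, 4, 3, 1] end={s18} ∉↓L; 3/3 single-dels accept.
'pvp': run [5, 4, 2, 1] end={s18} ∉↓L; 3/3 del acc.
'vpp': run [5, 3, 2, 1] end={s18} ∉↓L; 3/3 deletions ∈↓L.
'pppp': run [5, 4, 3, 2, 1] end={s18} ∉↓L; 4/4 deletions ∈↓L.
5 obstructions.


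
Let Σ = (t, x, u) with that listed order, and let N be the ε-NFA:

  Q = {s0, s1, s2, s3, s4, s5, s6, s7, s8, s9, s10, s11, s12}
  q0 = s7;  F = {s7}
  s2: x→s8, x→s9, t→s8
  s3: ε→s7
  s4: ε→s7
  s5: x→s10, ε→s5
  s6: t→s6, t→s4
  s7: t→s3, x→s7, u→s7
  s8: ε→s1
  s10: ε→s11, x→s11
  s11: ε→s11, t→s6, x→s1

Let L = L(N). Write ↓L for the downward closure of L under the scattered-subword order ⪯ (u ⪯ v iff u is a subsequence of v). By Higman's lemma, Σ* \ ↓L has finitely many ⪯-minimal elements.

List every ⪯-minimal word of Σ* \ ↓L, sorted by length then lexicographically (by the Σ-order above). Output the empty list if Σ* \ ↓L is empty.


|Q|=13, |F|=1, |δ|=18 (6 ε).
min D↑ (1 st, q0=0, F={}): 0:t→0,x→0,u→0.
L(D↑) = ∅ ⇒ ↓L = Σ*.

min(Σ*\↓L) = [].


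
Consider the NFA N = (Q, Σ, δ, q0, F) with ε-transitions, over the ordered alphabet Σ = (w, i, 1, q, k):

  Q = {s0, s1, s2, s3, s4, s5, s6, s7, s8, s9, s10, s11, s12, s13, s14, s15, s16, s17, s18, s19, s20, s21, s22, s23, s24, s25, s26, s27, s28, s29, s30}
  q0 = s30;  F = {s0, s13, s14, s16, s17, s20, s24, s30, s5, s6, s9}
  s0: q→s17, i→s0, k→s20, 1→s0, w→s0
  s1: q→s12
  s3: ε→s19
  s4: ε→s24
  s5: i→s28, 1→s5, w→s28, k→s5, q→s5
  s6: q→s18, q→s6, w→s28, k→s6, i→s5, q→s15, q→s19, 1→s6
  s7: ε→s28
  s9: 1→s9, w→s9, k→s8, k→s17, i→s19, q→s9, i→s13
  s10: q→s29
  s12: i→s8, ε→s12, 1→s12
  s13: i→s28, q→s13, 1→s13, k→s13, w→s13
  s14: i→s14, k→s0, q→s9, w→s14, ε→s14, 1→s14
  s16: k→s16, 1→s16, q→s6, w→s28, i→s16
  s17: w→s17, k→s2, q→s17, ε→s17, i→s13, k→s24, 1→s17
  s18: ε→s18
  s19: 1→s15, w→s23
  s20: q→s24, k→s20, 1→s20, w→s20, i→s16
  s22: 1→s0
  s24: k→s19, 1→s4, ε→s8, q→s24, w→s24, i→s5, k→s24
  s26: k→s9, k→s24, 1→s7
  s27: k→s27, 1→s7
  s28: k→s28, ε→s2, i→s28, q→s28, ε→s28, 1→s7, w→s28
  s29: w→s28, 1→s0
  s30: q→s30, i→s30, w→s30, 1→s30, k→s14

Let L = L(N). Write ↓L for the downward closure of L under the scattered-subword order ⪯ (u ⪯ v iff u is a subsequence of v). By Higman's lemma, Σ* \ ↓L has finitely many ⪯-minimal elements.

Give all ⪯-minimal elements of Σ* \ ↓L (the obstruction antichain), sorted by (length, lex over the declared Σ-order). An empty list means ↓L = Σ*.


|Q|=31, |F|=11, |δ|=91 (10 ε).
min D↑ (12 st, q0=0, F={7}): 0:w→0,i→0,1→0,q→0,k→1 1:w→1,i→1,1→1,q→2,k→3 2:w→2,i→4,1→2,q→2,k→5 3:w→3,i→3,1→3,q→5,k→6 4:w→4,i→7,1→4,q→4,k→4 5:w→5,i→4,1→5,q→5,k→8 6:w→6,i→9,1→6,q→8,k→6 7:w→7,i→7,1→7,q→7,k→7 8:w→8,i→10,1→8,q→8,k→8 9:w→7,i→9,1→9,q→11,k→9 10:w→7,i→7,1→10,q→10,k→10 11:w→7,i→10,1→11,q→11,k→11 (ε-aug+det+¬).
'kqii': run [20, 19, 15, 8, 3] end={s2,s28,s7} ∉↓L; 4/4 single-dels accept.
'kkkiw': N↓-sim [20, 19, 17, 15, 10, 4] end={s2,s23,s28,s7} ∉↓L; 5/5 del acc.
2 minimals (antichain).

Antichain: [kqii, kkkiw].


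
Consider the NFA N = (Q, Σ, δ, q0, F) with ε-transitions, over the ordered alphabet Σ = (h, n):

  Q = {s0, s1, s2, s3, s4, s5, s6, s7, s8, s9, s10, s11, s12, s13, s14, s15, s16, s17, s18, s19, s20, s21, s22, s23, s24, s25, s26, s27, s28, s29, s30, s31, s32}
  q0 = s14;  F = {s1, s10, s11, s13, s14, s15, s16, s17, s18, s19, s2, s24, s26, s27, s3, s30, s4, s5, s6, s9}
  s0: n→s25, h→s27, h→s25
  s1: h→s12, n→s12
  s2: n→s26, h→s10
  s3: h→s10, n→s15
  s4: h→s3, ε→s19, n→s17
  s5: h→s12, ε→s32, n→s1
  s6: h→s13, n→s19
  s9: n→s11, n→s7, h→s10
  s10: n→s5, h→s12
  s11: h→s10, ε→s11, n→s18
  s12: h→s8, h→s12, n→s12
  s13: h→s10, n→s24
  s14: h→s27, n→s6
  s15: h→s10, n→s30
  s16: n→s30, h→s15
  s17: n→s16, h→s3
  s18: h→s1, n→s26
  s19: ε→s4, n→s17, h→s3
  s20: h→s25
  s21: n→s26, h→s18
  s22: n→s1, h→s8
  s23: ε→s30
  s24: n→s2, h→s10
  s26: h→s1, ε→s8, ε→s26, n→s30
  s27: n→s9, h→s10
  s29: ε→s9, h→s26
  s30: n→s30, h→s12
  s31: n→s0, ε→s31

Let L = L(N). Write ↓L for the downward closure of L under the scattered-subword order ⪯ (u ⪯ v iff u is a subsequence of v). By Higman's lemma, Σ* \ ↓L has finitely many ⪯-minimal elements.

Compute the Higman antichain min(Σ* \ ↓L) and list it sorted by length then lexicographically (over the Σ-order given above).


|Q|=33, |F|=20, |δ|=63 (9 ε).
min D↑ (20 st, q0=0, F={7}): 0:h→1,n→2 1:h→3,n→4 2:h→5,n→6 3:h→7,n→8 4:h→3,n→9 5:h→3,n→10 6:h→11,n→12 7:h→7,n→7 8:h→7,n→13 9:h→3,n→14 10:h→3,n→15 11:h→3,n→16 12:h→11,n→17 13:h→7,n→7 14:h→13,n→18 15:h→3,n→18 16:h→3,n→19 17:h→16,n→19 18:h→13,n→19 19:h→7,n→19 [Hopcroft].
'hhh': |S_i|=[24, 18, 6, 2] end={s12,s8} — reject; 3/3 single-dels accept.
'hhnnn': run [24, 18, 6, 5, 3, 2] end={s12,s8} ∉↓L; 5/5 single-dels accept.
'hnnnhn': N↓-sim [24, 18, 15, 12, 8, 3, 2] end={s12,s8} ∉↓L; 6/6 deletions ∈↓L.
'nnhnnh': |S_i|=[24, 22, 19, 9, 8, 6, 2] end={s12,s8} ∉↓L; 6/6 deletions ∈↓L.
'nnnnnh': run [24, 22, 19, 14, 10, 6, 2] end={s12,s8} rej; 6/6 single-dels accept.
5 words, ⪯-incomp.

A = [hhh, hhnnn, hnnnhn, nnhnnh, nnnnnh].


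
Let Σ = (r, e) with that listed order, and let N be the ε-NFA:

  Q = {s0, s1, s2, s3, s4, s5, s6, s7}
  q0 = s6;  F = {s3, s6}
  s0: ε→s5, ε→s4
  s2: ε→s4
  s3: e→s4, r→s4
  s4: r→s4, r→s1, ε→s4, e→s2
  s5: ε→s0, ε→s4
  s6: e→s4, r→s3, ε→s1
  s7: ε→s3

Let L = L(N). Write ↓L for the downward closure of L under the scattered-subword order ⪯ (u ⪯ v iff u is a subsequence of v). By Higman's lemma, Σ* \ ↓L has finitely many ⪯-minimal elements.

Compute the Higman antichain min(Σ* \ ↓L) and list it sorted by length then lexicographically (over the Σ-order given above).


|Q|=8, |F|=2, |δ|=15 (8 ε).
min D↑ (3 st, q0=0, F={2}): 0:r→1,e→2 1:r→2,e→2 2:r→2,e→2.
'e': N↓-sim [5, 3] end={s1,s2,s4} — reject; 1/1 deletions ∈↓L.
'rr': run [5, 4, 3] end={s1,s2,s4} ∉↓L; 2/2 del acc.
2 minimals (antichain).

Antichain: [e, rr].


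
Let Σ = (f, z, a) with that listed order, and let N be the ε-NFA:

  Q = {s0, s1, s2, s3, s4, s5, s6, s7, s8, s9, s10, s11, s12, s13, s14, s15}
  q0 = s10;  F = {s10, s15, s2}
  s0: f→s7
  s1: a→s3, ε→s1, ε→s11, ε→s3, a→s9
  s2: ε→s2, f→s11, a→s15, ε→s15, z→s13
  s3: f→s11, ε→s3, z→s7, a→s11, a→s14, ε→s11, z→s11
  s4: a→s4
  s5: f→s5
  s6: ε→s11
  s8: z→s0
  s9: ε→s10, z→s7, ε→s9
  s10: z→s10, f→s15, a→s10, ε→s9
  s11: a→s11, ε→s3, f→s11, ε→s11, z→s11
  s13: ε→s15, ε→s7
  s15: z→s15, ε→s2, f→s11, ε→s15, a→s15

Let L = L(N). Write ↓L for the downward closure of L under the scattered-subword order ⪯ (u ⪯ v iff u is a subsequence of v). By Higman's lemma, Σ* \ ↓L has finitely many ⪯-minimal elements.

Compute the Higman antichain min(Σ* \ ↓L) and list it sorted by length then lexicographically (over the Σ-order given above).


min(Σ*\↓L) = [ff].

|Q|=16, |F|=3, |δ|=41 (17 ε).
min D↑ (3 st, q0=0, F={2}): 0:f→1,z→0,a→0 1:f→2,z→1,a→1 2:f→2,z→2,a→2 [Hopcroft].
'ff': N↓-sim [9, 7, 4] end={s11,s14,s3,s7} — reject; 2/2 del acc.
1 minimals (antichain).


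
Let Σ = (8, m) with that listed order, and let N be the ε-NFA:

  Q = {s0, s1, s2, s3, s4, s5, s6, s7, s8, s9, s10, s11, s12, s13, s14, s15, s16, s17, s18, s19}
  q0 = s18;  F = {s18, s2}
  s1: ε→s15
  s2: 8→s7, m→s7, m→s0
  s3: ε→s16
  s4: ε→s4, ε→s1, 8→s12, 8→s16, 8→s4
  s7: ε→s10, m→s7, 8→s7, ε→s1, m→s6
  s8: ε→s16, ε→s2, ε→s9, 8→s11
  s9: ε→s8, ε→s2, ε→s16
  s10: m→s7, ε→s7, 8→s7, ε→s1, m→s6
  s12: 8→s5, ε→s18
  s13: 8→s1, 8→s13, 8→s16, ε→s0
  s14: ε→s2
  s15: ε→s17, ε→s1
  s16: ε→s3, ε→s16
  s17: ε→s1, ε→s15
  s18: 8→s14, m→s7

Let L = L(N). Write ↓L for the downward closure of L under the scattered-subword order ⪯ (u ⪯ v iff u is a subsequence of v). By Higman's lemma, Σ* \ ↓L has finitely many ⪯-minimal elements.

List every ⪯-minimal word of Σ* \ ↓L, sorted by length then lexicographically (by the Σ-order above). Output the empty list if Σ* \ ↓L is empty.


min(Σ*\↓L) = [m, 88].

|Q|=20, |F|=2, |δ|=42 (23 ε).
min D↑ (3 st, q0=0, F={2}): 0:8→1,m→2 1:8→2,m→2 2:8→2,m→2 [Hopcroft].
'm': |S_i|=[10, 7] end={s0,s1,s10,s15,s17,s6,s7} ∉↓L; 1/1 deletions ∈↓L.
'88': run [10, 9, 6] end={s1,s10,s15,s17,s6,s7} — reject; 2/2 del acc.
2 words, ⪯-incomp.


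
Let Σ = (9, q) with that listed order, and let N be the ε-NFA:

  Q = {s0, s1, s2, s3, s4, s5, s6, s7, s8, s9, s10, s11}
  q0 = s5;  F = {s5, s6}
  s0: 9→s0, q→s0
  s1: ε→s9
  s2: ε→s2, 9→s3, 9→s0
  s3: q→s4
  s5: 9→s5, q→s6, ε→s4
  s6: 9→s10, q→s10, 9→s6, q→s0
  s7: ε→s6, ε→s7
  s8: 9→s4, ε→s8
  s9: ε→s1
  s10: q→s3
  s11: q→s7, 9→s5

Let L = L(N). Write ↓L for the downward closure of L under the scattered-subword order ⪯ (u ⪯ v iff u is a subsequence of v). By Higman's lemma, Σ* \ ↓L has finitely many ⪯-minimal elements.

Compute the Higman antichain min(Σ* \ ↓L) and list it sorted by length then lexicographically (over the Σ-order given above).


|Q|=12, |F|=2, |δ|=22 (7 ε).
min D↑ (3 st, q0=0, F={2}): 0:9→0,q→1 1:9→1,q→2 2:9→2,q→2 [Hopcroft].
'qq': N↓-sim [6, 5, 4] end={s0,s10,s3,s4} rej; 2/2 single-dels accept.
1 words, ⪯-incomp.

A = [qq].


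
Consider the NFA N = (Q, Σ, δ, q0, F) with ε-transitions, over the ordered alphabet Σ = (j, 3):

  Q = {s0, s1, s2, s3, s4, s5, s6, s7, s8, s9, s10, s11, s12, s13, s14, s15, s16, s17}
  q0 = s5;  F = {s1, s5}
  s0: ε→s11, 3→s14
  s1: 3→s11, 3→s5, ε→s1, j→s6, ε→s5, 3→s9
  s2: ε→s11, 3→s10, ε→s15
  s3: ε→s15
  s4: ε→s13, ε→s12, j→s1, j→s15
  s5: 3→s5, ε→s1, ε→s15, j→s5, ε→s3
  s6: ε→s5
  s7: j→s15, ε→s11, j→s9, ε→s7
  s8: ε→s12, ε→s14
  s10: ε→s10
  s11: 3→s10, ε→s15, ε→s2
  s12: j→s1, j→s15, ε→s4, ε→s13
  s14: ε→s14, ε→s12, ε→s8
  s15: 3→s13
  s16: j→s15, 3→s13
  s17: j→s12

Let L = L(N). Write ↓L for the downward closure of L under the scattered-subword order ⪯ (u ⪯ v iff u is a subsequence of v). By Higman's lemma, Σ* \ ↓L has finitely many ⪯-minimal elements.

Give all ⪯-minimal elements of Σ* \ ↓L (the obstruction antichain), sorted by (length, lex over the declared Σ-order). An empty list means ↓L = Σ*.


A = [].

|Q|=18, |F|=2, |δ|=43 (24 ε).
min D↑ (1 st, q0=0, F={}): 0:j→0,3→0 [Hopcroft].
L(D↑) = ∅; no obstructions.


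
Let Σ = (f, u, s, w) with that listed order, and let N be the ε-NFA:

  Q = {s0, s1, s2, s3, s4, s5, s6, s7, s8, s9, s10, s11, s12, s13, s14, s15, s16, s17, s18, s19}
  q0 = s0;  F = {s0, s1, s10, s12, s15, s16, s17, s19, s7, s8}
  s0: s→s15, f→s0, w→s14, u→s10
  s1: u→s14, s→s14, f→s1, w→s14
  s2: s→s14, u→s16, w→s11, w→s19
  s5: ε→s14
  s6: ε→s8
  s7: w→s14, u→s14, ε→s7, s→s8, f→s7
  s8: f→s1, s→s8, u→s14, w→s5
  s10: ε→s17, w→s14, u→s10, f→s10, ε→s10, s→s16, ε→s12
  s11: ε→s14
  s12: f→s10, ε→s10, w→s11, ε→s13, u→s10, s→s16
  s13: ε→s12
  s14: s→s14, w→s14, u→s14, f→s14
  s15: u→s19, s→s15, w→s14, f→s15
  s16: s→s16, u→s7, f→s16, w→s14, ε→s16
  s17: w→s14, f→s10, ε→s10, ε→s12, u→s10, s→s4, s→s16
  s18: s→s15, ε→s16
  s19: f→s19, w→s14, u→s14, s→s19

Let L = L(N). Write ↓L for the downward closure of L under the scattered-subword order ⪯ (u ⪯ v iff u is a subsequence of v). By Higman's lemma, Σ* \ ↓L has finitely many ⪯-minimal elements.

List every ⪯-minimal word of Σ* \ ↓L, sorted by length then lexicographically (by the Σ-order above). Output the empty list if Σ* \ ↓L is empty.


|Q|=20, |F|=10, |δ|=64 (14 ε).
min D↑ (9 st, q0=0, F={3}): 0:f→0,u→1,s→2,w→3 1:f→1,u→1,s→4,w→3 2:f→2,u→5,s→2,w→3 3:f→3,u→3,s→3,w→3 4:f→4,u→6,s→4,w→3 5:f→5,u→3,s→5,w→3 6:f→6,u→3,s→7,w→3 7:f→8,u→3,s→7,w→3 8:f→8,u→3,s→3,w→3.
'w': |S_i|=[15, 3] end={s11,s14,s5} — reject; 1/1 single-dels accept.
'suu': run [15, 9, 6, 1] end={s14} — reject; 3/3 del acc.
'ususfs': |S_i|=[15, 13, 8, 5, 4, 2, 1] end={s14} ∉↓L; 6/6 del acc.
3 obstructions.

A = [w, suu, ususfs].


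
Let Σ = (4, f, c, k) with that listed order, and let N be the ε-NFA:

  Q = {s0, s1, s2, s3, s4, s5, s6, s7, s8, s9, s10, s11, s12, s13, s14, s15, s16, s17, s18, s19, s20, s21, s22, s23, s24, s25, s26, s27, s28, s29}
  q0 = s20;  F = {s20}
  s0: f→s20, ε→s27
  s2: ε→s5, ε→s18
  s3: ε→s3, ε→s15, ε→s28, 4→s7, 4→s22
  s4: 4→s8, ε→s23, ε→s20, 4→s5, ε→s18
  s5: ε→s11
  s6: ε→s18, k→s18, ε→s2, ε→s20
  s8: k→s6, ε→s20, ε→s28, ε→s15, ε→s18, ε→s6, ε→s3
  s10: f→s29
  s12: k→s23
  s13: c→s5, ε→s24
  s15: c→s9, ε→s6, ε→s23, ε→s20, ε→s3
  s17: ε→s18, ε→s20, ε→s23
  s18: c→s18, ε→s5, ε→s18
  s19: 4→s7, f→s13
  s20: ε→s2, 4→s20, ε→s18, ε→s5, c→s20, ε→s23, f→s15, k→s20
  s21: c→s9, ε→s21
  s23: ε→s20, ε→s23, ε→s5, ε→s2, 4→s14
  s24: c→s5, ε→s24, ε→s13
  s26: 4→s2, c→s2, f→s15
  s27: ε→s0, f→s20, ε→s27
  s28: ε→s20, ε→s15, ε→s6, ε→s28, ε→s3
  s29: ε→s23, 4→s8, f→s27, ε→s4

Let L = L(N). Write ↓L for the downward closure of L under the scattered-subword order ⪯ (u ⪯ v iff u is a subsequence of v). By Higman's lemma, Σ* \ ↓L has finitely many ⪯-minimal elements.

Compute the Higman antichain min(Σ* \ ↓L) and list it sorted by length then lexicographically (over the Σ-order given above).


A = [].

|Q|=30, |F|=1, |δ|=76 (49 ε).
min D↑ (1 st, q0=0, F={}): 0:4→0,f→0,c→0,k→0 (ε-aug+det+¬).
L(D↑) = ∅; no obstructions.


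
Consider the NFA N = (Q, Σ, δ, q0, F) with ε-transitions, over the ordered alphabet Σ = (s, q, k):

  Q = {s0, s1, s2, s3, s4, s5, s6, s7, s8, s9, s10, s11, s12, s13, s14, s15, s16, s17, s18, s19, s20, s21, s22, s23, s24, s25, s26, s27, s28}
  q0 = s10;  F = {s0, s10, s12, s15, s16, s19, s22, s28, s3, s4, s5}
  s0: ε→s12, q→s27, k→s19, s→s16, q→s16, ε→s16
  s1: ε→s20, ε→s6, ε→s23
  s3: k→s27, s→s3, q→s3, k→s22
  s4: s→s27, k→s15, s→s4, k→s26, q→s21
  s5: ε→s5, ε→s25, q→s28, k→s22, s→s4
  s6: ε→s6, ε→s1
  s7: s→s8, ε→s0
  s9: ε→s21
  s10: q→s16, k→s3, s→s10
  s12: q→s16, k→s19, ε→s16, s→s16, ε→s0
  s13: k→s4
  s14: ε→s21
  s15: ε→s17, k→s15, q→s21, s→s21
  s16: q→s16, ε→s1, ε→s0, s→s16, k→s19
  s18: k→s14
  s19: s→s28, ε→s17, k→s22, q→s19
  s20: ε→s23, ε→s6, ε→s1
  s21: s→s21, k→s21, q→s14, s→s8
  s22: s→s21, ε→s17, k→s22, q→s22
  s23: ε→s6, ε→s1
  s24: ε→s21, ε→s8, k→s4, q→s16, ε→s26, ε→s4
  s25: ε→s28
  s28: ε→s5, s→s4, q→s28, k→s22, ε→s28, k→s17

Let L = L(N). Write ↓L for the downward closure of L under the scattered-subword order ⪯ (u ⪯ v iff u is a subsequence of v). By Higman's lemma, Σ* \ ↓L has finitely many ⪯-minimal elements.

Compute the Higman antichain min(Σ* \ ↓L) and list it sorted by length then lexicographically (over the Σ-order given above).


|Q|=29, |F|=11, |δ|=78 (31 ε).
min D↑ (9 st, q0=0, F={6}): 0:s→0,q→1,k→2 1:s→1,q→1,k→3 2:s→2,q→2,k→4 3:s→5,q→3,k→4 4:s→6,q→4,k→4 5:s→7,q→5,k→4 6:s→6,q→6,k→6 7:s→7,q→6,k→8 8:s→6,q→6,k→8.
'kks': run [22, 14, 8, 3] end={s14,s21,s8} — reject; 3/3 single-dels accept.
'qkssq': N↓-sim [22, 21, 13, 12, 8, 3] end={s14,s21,s8} ∉↓L; 5/5 deletions ∈↓L.
2 obstructions.

min(Σ*\↓L) = [kks, qkssq].
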